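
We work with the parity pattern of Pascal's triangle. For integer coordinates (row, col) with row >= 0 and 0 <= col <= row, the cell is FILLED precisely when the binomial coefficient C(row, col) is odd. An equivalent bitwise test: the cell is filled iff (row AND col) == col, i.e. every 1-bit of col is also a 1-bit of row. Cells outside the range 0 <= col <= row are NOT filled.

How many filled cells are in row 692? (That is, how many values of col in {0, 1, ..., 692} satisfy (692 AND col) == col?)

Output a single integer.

692 in binary = 1010110100
popcount(692) = number of 1-bits in 1010110100 = 5
A col c satisfies (692 AND c) == c iff every set bit of c is also set in 692; each of the 5 set bits of 692 can independently be on or off in c.
count = 2^5 = 32

Answer: 32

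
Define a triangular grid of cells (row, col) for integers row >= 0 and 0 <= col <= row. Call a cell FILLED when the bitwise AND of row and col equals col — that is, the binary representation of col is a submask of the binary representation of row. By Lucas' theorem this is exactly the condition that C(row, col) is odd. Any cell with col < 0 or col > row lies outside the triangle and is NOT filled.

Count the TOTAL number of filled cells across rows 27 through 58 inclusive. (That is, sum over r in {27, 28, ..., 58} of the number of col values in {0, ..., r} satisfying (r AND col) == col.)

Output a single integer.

r27=11011 pc4: +16 =16
r28=11100 pc3: +8 =24
r29=11101 pc4: +16 =40
r30=11110 pc4: +16 =56
r31=11111 pc5: +32 =88
r32=100000 pc1: +2 =90
r33=100001 pc2: +4 =94
r34=100010 pc2: +4 =98
r35=100011 pc3: +8 =106
r36=100100 pc2: +4 =110
r37=100101 pc3: +8 =118
r38=100110 pc3: +8 =126
r39=100111 pc4: +16 =142
r40=101000 pc2: +4 =146
r41=101001 pc3: +8 =154
r42=101010 pc3: +8 =162
r43=101011 pc4: +16 =178
r44=101100 pc3: +8 =186
r45=101101 pc4: +16 =202
r46=101110 pc4: +16 =218
r47=101111 pc5: +32 =250
r48=110000 pc2: +4 =254
r49=110001 pc3: +8 =262
r50=110010 pc3: +8 =270
r51=110011 pc4: +16 =286
r52=110100 pc3: +8 =294
r53=110101 pc4: +16 =310
r54=110110 pc4: +16 =326
r55=110111 pc5: +32 =358
r56=111000 pc3: +8 =366
r57=111001 pc4: +16 =382
r58=111010 pc4: +16 =398

Answer: 398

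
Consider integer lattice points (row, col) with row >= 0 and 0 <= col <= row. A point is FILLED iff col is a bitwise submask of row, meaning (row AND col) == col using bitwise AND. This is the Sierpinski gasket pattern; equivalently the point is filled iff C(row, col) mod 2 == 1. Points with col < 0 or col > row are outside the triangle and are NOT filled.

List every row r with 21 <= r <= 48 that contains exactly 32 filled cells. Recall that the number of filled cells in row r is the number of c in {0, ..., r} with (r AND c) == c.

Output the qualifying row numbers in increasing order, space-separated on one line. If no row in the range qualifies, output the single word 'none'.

Row r has 2^popcount(r) filled cells, so we need popcount(r) = log2(32) = 5.
Scan r = 21..48 and keep those with exactly 5 one-bits:
r=21=10101 popcount=3 -> skip
r=22=10110 popcount=3 -> skip
r=23=10111 popcount=4 -> skip
r=24=11000 popcount=2 -> skip
r=25=11001 popcount=3 -> skip
r=26=11010 popcount=3 -> skip
r=27=11011 popcount=4 -> skip
r=28=11100 popcount=3 -> skip
r=29=11101 popcount=4 -> skip
r=30=11110 popcount=4 -> skip
r=31=11111 popcount=5 -> KEEP
r=32=100000 popcount=1 -> skip
r=33=100001 popcount=2 -> skip
r=34=100010 popcount=2 -> skip
r=35=100011 popcount=3 -> skip
r=36=100100 popcount=2 -> skip
r=37=100101 popcount=3 -> skip
r=38=100110 popcount=3 -> skip
r=39=100111 popcount=4 -> skip
r=40=101000 popcount=2 -> skip
r=41=101001 popcount=3 -> skip
r=42=101010 popcount=3 -> skip
r=43=101011 popcount=4 -> skip
r=44=101100 popcount=3 -> skip
r=45=101101 popcount=4 -> skip
r=46=101110 popcount=4 -> skip
r=47=101111 popcount=5 -> KEEP
r=48=110000 popcount=2 -> skip
Kept rows: 31 47

Answer: 31 47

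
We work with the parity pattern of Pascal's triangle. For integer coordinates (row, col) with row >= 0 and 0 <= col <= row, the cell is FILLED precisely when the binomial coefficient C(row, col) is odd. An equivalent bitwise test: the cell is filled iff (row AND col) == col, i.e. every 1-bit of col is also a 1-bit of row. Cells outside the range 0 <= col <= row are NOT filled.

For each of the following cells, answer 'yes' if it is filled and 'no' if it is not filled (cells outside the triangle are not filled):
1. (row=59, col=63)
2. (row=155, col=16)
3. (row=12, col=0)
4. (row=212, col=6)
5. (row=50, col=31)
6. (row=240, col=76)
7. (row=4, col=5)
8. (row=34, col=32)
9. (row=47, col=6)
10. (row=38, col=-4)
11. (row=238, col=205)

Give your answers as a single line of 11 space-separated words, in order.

(59,63): col outside [0, 59] -> not filled
(155,16): row=0b10011011, col=0b10000, row AND col = 0b10000 = 16; 16 == 16 -> filled
(12,0): row=0b1100, col=0b0, row AND col = 0b0 = 0; 0 == 0 -> filled
(212,6): row=0b11010100, col=0b110, row AND col = 0b100 = 4; 4 != 6 -> empty
(50,31): row=0b110010, col=0b11111, row AND col = 0b10010 = 18; 18 != 31 -> empty
(240,76): row=0b11110000, col=0b1001100, row AND col = 0b1000000 = 64; 64 != 76 -> empty
(4,5): col outside [0, 4] -> not filled
(34,32): row=0b100010, col=0b100000, row AND col = 0b100000 = 32; 32 == 32 -> filled
(47,6): row=0b101111, col=0b110, row AND col = 0b110 = 6; 6 == 6 -> filled
(38,-4): col outside [0, 38] -> not filled
(238,205): row=0b11101110, col=0b11001101, row AND col = 0b11001100 = 204; 204 != 205 -> empty

Answer: no yes yes no no no no yes yes no no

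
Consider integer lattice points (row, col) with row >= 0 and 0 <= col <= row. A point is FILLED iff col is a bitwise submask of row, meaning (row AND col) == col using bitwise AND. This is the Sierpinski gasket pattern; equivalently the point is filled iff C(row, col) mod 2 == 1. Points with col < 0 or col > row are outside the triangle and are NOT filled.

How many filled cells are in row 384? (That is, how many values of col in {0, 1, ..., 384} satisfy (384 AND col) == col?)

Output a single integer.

384 in binary = 110000000
popcount(384) = number of 1-bits in 110000000 = 2
A col c satisfies (384 AND c) == c iff every set bit of c is also set in 384; each of the 2 set bits of 384 can independently be on or off in c.
count = 2^2 = 4

Answer: 4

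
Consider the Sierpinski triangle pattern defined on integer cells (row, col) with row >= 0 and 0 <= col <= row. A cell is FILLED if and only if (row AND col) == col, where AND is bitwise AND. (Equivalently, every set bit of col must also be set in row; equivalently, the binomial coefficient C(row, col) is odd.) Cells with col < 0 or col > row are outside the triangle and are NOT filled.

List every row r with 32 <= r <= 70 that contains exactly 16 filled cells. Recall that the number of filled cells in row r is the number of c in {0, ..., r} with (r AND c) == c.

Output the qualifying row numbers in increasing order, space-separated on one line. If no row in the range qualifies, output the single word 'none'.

Answer: 39 43 45 46 51 53 54 57 58 60

Derivation:
Row r has 2^popcount(r) filled cells, so we need popcount(r) = log2(16) = 4.
Scan r = 32..70 and keep those with exactly 4 one-bits:
r=32=100000 popcount=1 -> skip
r=33=100001 popcount=2 -> skip
r=34=100010 popcount=2 -> skip
r=35=100011 popcount=3 -> skip
r=36=100100 popcount=2 -> skip
r=37=100101 popcount=3 -> skip
r=38=100110 popcount=3 -> skip
r=39=100111 popcount=4 -> KEEP
r=40=101000 popcount=2 -> skip
r=41=101001 popcount=3 -> skip
r=42=101010 popcount=3 -> skip
r=43=101011 popcount=4 -> KEEP
r=44=101100 popcount=3 -> skip
r=45=101101 popcount=4 -> KEEP
r=46=101110 popcount=4 -> KEEP
r=47=101111 popcount=5 -> skip
r=48=110000 popcount=2 -> skip
r=49=110001 popcount=3 -> skip
r=50=110010 popcount=3 -> skip
r=51=110011 popcount=4 -> KEEP
r=52=110100 popcount=3 -> skip
r=53=110101 popcount=4 -> KEEP
r=54=110110 popcount=4 -> KEEP
r=55=110111 popcount=5 -> skip
r=56=111000 popcount=3 -> skip
r=57=111001 popcount=4 -> KEEP
r=58=111010 popcount=4 -> KEEP
r=59=111011 popcount=5 -> skip
r=60=111100 popcount=4 -> KEEP
r=61=111101 popcount=5 -> skip
r=62=111110 popcount=5 -> skip
r=63=111111 popcount=6 -> skip
r=64=1000000 popcount=1 -> skip
r=65=1000001 popcount=2 -> skip
r=66=1000010 popcount=2 -> skip
r=67=1000011 popcount=3 -> skip
r=68=1000100 popcount=2 -> skip
r=69=1000101 popcount=3 -> skip
r=70=1000110 popcount=3 -> skip
Kept rows: 39 43 45 46 51 53 54 57 58 60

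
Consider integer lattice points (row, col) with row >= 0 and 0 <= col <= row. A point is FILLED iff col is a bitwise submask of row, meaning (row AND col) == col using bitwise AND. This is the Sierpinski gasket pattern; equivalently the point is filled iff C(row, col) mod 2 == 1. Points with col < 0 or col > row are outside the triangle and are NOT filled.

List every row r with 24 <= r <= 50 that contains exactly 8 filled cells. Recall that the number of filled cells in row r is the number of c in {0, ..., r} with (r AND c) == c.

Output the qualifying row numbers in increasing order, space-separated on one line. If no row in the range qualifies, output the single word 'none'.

Row r has 2^popcount(r) filled cells, so we need popcount(r) = log2(8) = 3.
Scan r = 24..50 and keep those with exactly 3 one-bits:
r=24=11000 popcount=2 -> skip
r=25=11001 popcount=3 -> KEEP
r=26=11010 popcount=3 -> KEEP
r=27=11011 popcount=4 -> skip
r=28=11100 popcount=3 -> KEEP
r=29=11101 popcount=4 -> skip
r=30=11110 popcount=4 -> skip
r=31=11111 popcount=5 -> skip
r=32=100000 popcount=1 -> skip
r=33=100001 popcount=2 -> skip
r=34=100010 popcount=2 -> skip
r=35=100011 popcount=3 -> KEEP
r=36=100100 popcount=2 -> skip
r=37=100101 popcount=3 -> KEEP
r=38=100110 popcount=3 -> KEEP
r=39=100111 popcount=4 -> skip
r=40=101000 popcount=2 -> skip
r=41=101001 popcount=3 -> KEEP
r=42=101010 popcount=3 -> KEEP
r=43=101011 popcount=4 -> skip
r=44=101100 popcount=3 -> KEEP
r=45=101101 popcount=4 -> skip
r=46=101110 popcount=4 -> skip
r=47=101111 popcount=5 -> skip
r=48=110000 popcount=2 -> skip
r=49=110001 popcount=3 -> KEEP
r=50=110010 popcount=3 -> KEEP
Kept rows: 25 26 28 35 37 38 41 42 44 49 50

Answer: 25 26 28 35 37 38 41 42 44 49 50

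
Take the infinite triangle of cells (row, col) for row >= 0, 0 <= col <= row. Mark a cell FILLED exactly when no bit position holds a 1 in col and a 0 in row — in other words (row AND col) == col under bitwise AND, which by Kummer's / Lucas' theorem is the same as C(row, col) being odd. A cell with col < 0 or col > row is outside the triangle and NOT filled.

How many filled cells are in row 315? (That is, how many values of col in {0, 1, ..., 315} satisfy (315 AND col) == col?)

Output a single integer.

315 in binary = 100111011
popcount(315) = number of 1-bits in 100111011 = 6
A col c satisfies (315 AND c) == c iff every set bit of c is also set in 315; each of the 6 set bits of 315 can independently be on or off in c.
count = 2^6 = 64

Answer: 64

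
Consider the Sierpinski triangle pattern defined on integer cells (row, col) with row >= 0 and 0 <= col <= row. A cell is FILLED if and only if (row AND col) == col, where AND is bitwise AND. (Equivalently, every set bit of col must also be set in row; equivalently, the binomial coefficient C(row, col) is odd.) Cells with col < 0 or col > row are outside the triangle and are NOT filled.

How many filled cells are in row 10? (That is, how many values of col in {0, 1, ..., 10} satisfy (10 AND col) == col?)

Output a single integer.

Answer: 4

Derivation:
10 in binary = 1010
popcount(10) = number of 1-bits in 1010 = 2
A col c satisfies (10 AND c) == c iff every set bit of c is also set in 10; each of the 2 set bits of 10 can independently be on or off in c.
count = 2^2 = 4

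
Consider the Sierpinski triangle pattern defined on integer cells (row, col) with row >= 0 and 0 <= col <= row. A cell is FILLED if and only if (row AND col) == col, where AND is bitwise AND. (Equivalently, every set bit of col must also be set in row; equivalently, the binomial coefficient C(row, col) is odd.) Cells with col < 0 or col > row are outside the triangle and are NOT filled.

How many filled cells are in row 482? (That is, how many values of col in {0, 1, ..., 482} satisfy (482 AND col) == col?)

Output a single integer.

482 in binary = 111100010
popcount(482) = number of 1-bits in 111100010 = 5
A col c satisfies (482 AND c) == c iff every set bit of c is also set in 482; each of the 5 set bits of 482 can independently be on or off in c.
count = 2^5 = 32

Answer: 32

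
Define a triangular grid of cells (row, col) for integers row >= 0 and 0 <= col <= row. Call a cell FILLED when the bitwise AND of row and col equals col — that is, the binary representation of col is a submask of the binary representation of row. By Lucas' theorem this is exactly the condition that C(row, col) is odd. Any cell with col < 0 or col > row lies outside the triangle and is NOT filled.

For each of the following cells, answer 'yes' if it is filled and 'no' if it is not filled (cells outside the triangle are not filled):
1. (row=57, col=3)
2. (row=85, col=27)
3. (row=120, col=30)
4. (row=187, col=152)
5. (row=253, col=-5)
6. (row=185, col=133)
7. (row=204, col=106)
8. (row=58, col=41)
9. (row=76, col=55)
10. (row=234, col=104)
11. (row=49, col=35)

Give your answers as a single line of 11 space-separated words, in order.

(57,3): row=0b111001, col=0b11, row AND col = 0b1 = 1; 1 != 3 -> empty
(85,27): row=0b1010101, col=0b11011, row AND col = 0b10001 = 17; 17 != 27 -> empty
(120,30): row=0b1111000, col=0b11110, row AND col = 0b11000 = 24; 24 != 30 -> empty
(187,152): row=0b10111011, col=0b10011000, row AND col = 0b10011000 = 152; 152 == 152 -> filled
(253,-5): col outside [0, 253] -> not filled
(185,133): row=0b10111001, col=0b10000101, row AND col = 0b10000001 = 129; 129 != 133 -> empty
(204,106): row=0b11001100, col=0b1101010, row AND col = 0b1001000 = 72; 72 != 106 -> empty
(58,41): row=0b111010, col=0b101001, row AND col = 0b101000 = 40; 40 != 41 -> empty
(76,55): row=0b1001100, col=0b110111, row AND col = 0b100 = 4; 4 != 55 -> empty
(234,104): row=0b11101010, col=0b1101000, row AND col = 0b1101000 = 104; 104 == 104 -> filled
(49,35): row=0b110001, col=0b100011, row AND col = 0b100001 = 33; 33 != 35 -> empty

Answer: no no no yes no no no no no yes no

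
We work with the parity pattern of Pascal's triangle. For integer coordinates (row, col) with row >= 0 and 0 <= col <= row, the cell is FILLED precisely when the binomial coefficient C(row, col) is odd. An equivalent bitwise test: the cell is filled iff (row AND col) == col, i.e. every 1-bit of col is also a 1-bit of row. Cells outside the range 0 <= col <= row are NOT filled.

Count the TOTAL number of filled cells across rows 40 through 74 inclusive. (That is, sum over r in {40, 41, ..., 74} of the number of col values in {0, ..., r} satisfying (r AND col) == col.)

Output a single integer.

r40=101000 pc2: +4 =4
r41=101001 pc3: +8 =12
r42=101010 pc3: +8 =20
r43=101011 pc4: +16 =36
r44=101100 pc3: +8 =44
r45=101101 pc4: +16 =60
r46=101110 pc4: +16 =76
r47=101111 pc5: +32 =108
r48=110000 pc2: +4 =112
r49=110001 pc3: +8 =120
r50=110010 pc3: +8 =128
r51=110011 pc4: +16 =144
r52=110100 pc3: +8 =152
r53=110101 pc4: +16 =168
r54=110110 pc4: +16 =184
r55=110111 pc5: +32 =216
r56=111000 pc3: +8 =224
r57=111001 pc4: +16 =240
r58=111010 pc4: +16 =256
r59=111011 pc5: +32 =288
r60=111100 pc4: +16 =304
r61=111101 pc5: +32 =336
r62=111110 pc5: +32 =368
r63=111111 pc6: +64 =432
r64=1000000 pc1: +2 =434
r65=1000001 pc2: +4 =438
r66=1000010 pc2: +4 =442
r67=1000011 pc3: +8 =450
r68=1000100 pc2: +4 =454
r69=1000101 pc3: +8 =462
r70=1000110 pc3: +8 =470
r71=1000111 pc4: +16 =486
r72=1001000 pc2: +4 =490
r73=1001001 pc3: +8 =498
r74=1001010 pc3: +8 =506

Answer: 506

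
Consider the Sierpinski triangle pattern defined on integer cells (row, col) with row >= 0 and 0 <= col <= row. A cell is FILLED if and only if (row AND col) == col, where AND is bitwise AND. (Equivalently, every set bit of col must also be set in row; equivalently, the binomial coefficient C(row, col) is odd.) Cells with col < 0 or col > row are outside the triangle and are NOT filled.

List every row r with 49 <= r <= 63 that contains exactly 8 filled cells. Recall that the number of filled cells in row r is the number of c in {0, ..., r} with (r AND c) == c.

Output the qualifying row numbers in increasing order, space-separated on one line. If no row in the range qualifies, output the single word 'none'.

Answer: 49 50 52 56

Derivation:
Row r has 2^popcount(r) filled cells, so we need popcount(r) = log2(8) = 3.
Scan r = 49..63 and keep those with exactly 3 one-bits:
r=49=110001 popcount=3 -> KEEP
r=50=110010 popcount=3 -> KEEP
r=51=110011 popcount=4 -> skip
r=52=110100 popcount=3 -> KEEP
r=53=110101 popcount=4 -> skip
r=54=110110 popcount=4 -> skip
r=55=110111 popcount=5 -> skip
r=56=111000 popcount=3 -> KEEP
r=57=111001 popcount=4 -> skip
r=58=111010 popcount=4 -> skip
r=59=111011 popcount=5 -> skip
r=60=111100 popcount=4 -> skip
r=61=111101 popcount=5 -> skip
r=62=111110 popcount=5 -> skip
r=63=111111 popcount=6 -> skip
Kept rows: 49 50 52 56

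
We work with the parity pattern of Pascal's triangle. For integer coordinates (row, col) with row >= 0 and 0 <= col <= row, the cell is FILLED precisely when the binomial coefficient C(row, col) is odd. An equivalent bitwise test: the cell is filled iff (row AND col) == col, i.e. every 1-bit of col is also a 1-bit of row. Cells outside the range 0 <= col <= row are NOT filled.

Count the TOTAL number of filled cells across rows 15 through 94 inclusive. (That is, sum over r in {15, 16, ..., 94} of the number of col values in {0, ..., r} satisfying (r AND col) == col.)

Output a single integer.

r15=1111 pc4: +16 =16
r16=10000 pc1: +2 =18
r17=10001 pc2: +4 =22
r18=10010 pc2: +4 =26
r19=10011 pc3: +8 =34
r20=10100 pc2: +4 =38
r21=10101 pc3: +8 =46
r22=10110 pc3: +8 =54
r23=10111 pc4: +16 =70
r24=11000 pc2: +4 =74
r25=11001 pc3: +8 =82
r26=11010 pc3: +8 =90
r27=11011 pc4: +16 =106
r28=11100 pc3: +8 =114
r29=11101 pc4: +16 =130
r30=11110 pc4: +16 =146
r31=11111 pc5: +32 =178
r32=100000 pc1: +2 =180
r33=100001 pc2: +4 =184
r34=100010 pc2: +4 =188
r35=100011 pc3: +8 =196
r36=100100 pc2: +4 =200
r37=100101 pc3: +8 =208
r38=100110 pc3: +8 =216
r39=100111 pc4: +16 =232
r40=101000 pc2: +4 =236
r41=101001 pc3: +8 =244
r42=101010 pc3: +8 =252
r43=101011 pc4: +16 =268
r44=101100 pc3: +8 =276
r45=101101 pc4: +16 =292
r46=101110 pc4: +16 =308
r47=101111 pc5: +32 =340
r48=110000 pc2: +4 =344
r49=110001 pc3: +8 =352
r50=110010 pc3: +8 =360
r51=110011 pc4: +16 =376
r52=110100 pc3: +8 =384
r53=110101 pc4: +16 =400
r54=110110 pc4: +16 =416
r55=110111 pc5: +32 =448
r56=111000 pc3: +8 =456
r57=111001 pc4: +16 =472
r58=111010 pc4: +16 =488
r59=111011 pc5: +32 =520
r60=111100 pc4: +16 =536
r61=111101 pc5: +32 =568
r62=111110 pc5: +32 =600
r63=111111 pc6: +64 =664
r64=1000000 pc1: +2 =666
r65=1000001 pc2: +4 =670
r66=1000010 pc2: +4 =674
r67=1000011 pc3: +8 =682
r68=1000100 pc2: +4 =686
r69=1000101 pc3: +8 =694
r70=1000110 pc3: +8 =702
r71=1000111 pc4: +16 =718
r72=1001000 pc2: +4 =722
r73=1001001 pc3: +8 =730
r74=1001010 pc3: +8 =738
r75=1001011 pc4: +16 =754
r76=1001100 pc3: +8 =762
r77=1001101 pc4: +16 =778
r78=1001110 pc4: +16 =794
r79=1001111 pc5: +32 =826
r80=1010000 pc2: +4 =830
r81=1010001 pc3: +8 =838
r82=1010010 pc3: +8 =846
r83=1010011 pc4: +16 =862
r84=1010100 pc3: +8 =870
r85=1010101 pc4: +16 =886
r86=1010110 pc4: +16 =902
r87=1010111 pc5: +32 =934
r88=1011000 pc3: +8 =942
r89=1011001 pc4: +16 =958
r90=1011010 pc4: +16 =974
r91=1011011 pc5: +32 =1006
r92=1011100 pc4: +16 =1022
r93=1011101 pc5: +32 =1054
r94=1011110 pc5: +32 =1086

Answer: 1086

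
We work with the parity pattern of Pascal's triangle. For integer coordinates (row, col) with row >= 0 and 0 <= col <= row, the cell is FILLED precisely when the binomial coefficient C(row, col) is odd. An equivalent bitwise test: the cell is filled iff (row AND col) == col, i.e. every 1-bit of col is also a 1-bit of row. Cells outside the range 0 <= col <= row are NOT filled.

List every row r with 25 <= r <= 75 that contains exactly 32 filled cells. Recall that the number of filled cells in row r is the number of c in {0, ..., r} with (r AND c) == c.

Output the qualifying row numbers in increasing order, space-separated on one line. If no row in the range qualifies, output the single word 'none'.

Answer: 31 47 55 59 61 62

Derivation:
Row r has 2^popcount(r) filled cells, so we need popcount(r) = log2(32) = 5.
Scan r = 25..75 and keep those with exactly 5 one-bits:
r=25=11001 popcount=3 -> skip
r=26=11010 popcount=3 -> skip
r=27=11011 popcount=4 -> skip
r=28=11100 popcount=3 -> skip
r=29=11101 popcount=4 -> skip
r=30=11110 popcount=4 -> skip
r=31=11111 popcount=5 -> KEEP
r=32=100000 popcount=1 -> skip
r=33=100001 popcount=2 -> skip
r=34=100010 popcount=2 -> skip
r=35=100011 popcount=3 -> skip
r=36=100100 popcount=2 -> skip
r=37=100101 popcount=3 -> skip
r=38=100110 popcount=3 -> skip
r=39=100111 popcount=4 -> skip
r=40=101000 popcount=2 -> skip
r=41=101001 popcount=3 -> skip
r=42=101010 popcount=3 -> skip
r=43=101011 popcount=4 -> skip
r=44=101100 popcount=3 -> skip
r=45=101101 popcount=4 -> skip
r=46=101110 popcount=4 -> skip
r=47=101111 popcount=5 -> KEEP
r=48=110000 popcount=2 -> skip
r=49=110001 popcount=3 -> skip
r=50=110010 popcount=3 -> skip
r=51=110011 popcount=4 -> skip
r=52=110100 popcount=3 -> skip
r=53=110101 popcount=4 -> skip
r=54=110110 popcount=4 -> skip
r=55=110111 popcount=5 -> KEEP
r=56=111000 popcount=3 -> skip
r=57=111001 popcount=4 -> skip
r=58=111010 popcount=4 -> skip
r=59=111011 popcount=5 -> KEEP
r=60=111100 popcount=4 -> skip
r=61=111101 popcount=5 -> KEEP
r=62=111110 popcount=5 -> KEEP
r=63=111111 popcount=6 -> skip
r=64=1000000 popcount=1 -> skip
r=65=1000001 popcount=2 -> skip
r=66=1000010 popcount=2 -> skip
r=67=1000011 popcount=3 -> skip
r=68=1000100 popcount=2 -> skip
r=69=1000101 popcount=3 -> skip
r=70=1000110 popcount=3 -> skip
r=71=1000111 popcount=4 -> skip
r=72=1001000 popcount=2 -> skip
r=73=1001001 popcount=3 -> skip
r=74=1001010 popcount=3 -> skip
r=75=1001011 popcount=4 -> skip
Kept rows: 31 47 55 59 61 62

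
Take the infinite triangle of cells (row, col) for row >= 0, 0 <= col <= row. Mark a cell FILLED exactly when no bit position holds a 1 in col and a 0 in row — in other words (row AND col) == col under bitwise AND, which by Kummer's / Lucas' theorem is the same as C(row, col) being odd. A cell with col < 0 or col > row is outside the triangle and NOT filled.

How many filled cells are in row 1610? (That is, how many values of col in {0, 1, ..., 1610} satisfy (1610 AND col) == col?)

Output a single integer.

1610 in binary = 11001001010
popcount(1610) = number of 1-bits in 11001001010 = 5
A col c satisfies (1610 AND c) == c iff every set bit of c is also set in 1610; each of the 5 set bits of 1610 can independently be on or off in c.
count = 2^5 = 32

Answer: 32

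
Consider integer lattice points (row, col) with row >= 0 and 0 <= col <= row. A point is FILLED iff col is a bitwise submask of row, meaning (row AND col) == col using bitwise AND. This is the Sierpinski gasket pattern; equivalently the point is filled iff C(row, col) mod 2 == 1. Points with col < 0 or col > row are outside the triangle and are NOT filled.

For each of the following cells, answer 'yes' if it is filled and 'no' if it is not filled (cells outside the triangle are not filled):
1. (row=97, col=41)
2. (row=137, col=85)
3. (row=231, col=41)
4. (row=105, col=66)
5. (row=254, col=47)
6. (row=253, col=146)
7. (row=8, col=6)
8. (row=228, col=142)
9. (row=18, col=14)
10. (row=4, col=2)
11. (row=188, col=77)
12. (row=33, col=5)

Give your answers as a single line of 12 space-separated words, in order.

(97,41): row=0b1100001, col=0b101001, row AND col = 0b100001 = 33; 33 != 41 -> empty
(137,85): row=0b10001001, col=0b1010101, row AND col = 0b1 = 1; 1 != 85 -> empty
(231,41): row=0b11100111, col=0b101001, row AND col = 0b100001 = 33; 33 != 41 -> empty
(105,66): row=0b1101001, col=0b1000010, row AND col = 0b1000000 = 64; 64 != 66 -> empty
(254,47): row=0b11111110, col=0b101111, row AND col = 0b101110 = 46; 46 != 47 -> empty
(253,146): row=0b11111101, col=0b10010010, row AND col = 0b10010000 = 144; 144 != 146 -> empty
(8,6): row=0b1000, col=0b110, row AND col = 0b0 = 0; 0 != 6 -> empty
(228,142): row=0b11100100, col=0b10001110, row AND col = 0b10000100 = 132; 132 != 142 -> empty
(18,14): row=0b10010, col=0b1110, row AND col = 0b10 = 2; 2 != 14 -> empty
(4,2): row=0b100, col=0b10, row AND col = 0b0 = 0; 0 != 2 -> empty
(188,77): row=0b10111100, col=0b1001101, row AND col = 0b1100 = 12; 12 != 77 -> empty
(33,5): row=0b100001, col=0b101, row AND col = 0b1 = 1; 1 != 5 -> empty

Answer: no no no no no no no no no no no no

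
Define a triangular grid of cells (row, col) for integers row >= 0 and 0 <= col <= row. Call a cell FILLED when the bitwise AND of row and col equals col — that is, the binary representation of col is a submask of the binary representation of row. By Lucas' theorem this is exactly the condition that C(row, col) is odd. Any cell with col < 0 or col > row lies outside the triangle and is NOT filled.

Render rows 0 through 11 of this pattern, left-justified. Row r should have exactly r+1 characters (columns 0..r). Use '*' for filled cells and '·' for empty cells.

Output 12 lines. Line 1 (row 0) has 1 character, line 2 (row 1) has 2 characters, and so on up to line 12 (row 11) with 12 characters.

r0=0: *
r1=1: **
r2=10: *·*
r3=11: ****
r4=100: *···*
r5=101: **··**
r6=110: *·*·*·*
r7=111: ********
r8=1000: *·······*
r9=1001: **······**
r10=1010: *·*·····*·*
r11=1011: ****····****

Answer: *
**
*·*
****
*···*
**··**
*·*·*·*
********
*·······*
**······**
*·*·····*·*
****····****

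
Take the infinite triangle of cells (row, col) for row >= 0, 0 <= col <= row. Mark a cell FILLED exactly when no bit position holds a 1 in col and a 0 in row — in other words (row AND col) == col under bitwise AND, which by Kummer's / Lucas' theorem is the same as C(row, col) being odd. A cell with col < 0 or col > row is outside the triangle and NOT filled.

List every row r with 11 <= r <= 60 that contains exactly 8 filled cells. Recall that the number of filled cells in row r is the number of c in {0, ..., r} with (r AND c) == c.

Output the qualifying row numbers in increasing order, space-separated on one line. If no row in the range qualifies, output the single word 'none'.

Row r has 2^popcount(r) filled cells, so we need popcount(r) = log2(8) = 3.
Scan r = 11..60 and keep those with exactly 3 one-bits:
r=11=1011 popcount=3 -> KEEP
r=12=1100 popcount=2 -> skip
r=13=1101 popcount=3 -> KEEP
r=14=1110 popcount=3 -> KEEP
r=15=1111 popcount=4 -> skip
r=16=10000 popcount=1 -> skip
r=17=10001 popcount=2 -> skip
r=18=10010 popcount=2 -> skip
r=19=10011 popcount=3 -> KEEP
r=20=10100 popcount=2 -> skip
r=21=10101 popcount=3 -> KEEP
r=22=10110 popcount=3 -> KEEP
r=23=10111 popcount=4 -> skip
r=24=11000 popcount=2 -> skip
r=25=11001 popcount=3 -> KEEP
r=26=11010 popcount=3 -> KEEP
r=27=11011 popcount=4 -> skip
r=28=11100 popcount=3 -> KEEP
r=29=11101 popcount=4 -> skip
r=30=11110 popcount=4 -> skip
r=31=11111 popcount=5 -> skip
r=32=100000 popcount=1 -> skip
r=33=100001 popcount=2 -> skip
r=34=100010 popcount=2 -> skip
r=35=100011 popcount=3 -> KEEP
r=36=100100 popcount=2 -> skip
r=37=100101 popcount=3 -> KEEP
r=38=100110 popcount=3 -> KEEP
r=39=100111 popcount=4 -> skip
r=40=101000 popcount=2 -> skip
r=41=101001 popcount=3 -> KEEP
r=42=101010 popcount=3 -> KEEP
r=43=101011 popcount=4 -> skip
r=44=101100 popcount=3 -> KEEP
r=45=101101 popcount=4 -> skip
r=46=101110 popcount=4 -> skip
r=47=101111 popcount=5 -> skip
r=48=110000 popcount=2 -> skip
r=49=110001 popcount=3 -> KEEP
r=50=110010 popcount=3 -> KEEP
r=51=110011 popcount=4 -> skip
r=52=110100 popcount=3 -> KEEP
r=53=110101 popcount=4 -> skip
r=54=110110 popcount=4 -> skip
r=55=110111 popcount=5 -> skip
r=56=111000 popcount=3 -> KEEP
r=57=111001 popcount=4 -> skip
r=58=111010 popcount=4 -> skip
r=59=111011 popcount=5 -> skip
r=60=111100 popcount=4 -> skip
Kept rows: 11 13 14 19 21 22 25 26 28 35 37 38 41 42 44 49 50 52 56

Answer: 11 13 14 19 21 22 25 26 28 35 37 38 41 42 44 49 50 52 56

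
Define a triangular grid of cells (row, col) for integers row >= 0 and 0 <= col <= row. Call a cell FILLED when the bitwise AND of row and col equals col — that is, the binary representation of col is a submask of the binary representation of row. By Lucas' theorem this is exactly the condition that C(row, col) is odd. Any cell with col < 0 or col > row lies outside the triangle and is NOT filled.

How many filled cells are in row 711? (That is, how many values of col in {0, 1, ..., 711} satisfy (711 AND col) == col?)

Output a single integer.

711 in binary = 1011000111
popcount(711) = number of 1-bits in 1011000111 = 6
A col c satisfies (711 AND c) == c iff every set bit of c is also set in 711; each of the 6 set bits of 711 can independently be on or off in c.
count = 2^6 = 64

Answer: 64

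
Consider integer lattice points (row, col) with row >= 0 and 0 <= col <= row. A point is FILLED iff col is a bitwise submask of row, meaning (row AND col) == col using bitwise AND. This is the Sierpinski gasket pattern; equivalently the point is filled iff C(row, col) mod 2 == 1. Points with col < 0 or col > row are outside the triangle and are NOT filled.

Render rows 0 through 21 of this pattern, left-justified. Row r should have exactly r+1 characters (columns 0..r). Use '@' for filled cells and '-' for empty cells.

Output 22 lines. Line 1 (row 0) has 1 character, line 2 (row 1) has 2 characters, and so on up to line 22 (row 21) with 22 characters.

Answer: @
@@
@-@
@@@@
@---@
@@--@@
@-@-@-@
@@@@@@@@
@-------@
@@------@@
@-@-----@-@
@@@@----@@@@
@---@---@---@
@@--@@--@@--@@
@-@-@-@-@-@-@-@
@@@@@@@@@@@@@@@@
@---------------@
@@--------------@@
@-@-------------@-@
@@@@------------@@@@
@---@-----------@---@
@@--@@----------@@--@@

Derivation:
r0=0: @
r1=1: @@
r2=10: @-@
r3=11: @@@@
r4=100: @---@
r5=101: @@--@@
r6=110: @-@-@-@
r7=111: @@@@@@@@
r8=1000: @-------@
r9=1001: @@------@@
r10=1010: @-@-----@-@
r11=1011: @@@@----@@@@
r12=1100: @---@---@---@
r13=1101: @@--@@--@@--@@
r14=1110: @-@-@-@-@-@-@-@
r15=1111: @@@@@@@@@@@@@@@@
r16=10000: @---------------@
r17=10001: @@--------------@@
r18=10010: @-@-------------@-@
r19=10011: @@@@------------@@@@
r20=10100: @---@-----------@---@
r21=10101: @@--@@----------@@--@@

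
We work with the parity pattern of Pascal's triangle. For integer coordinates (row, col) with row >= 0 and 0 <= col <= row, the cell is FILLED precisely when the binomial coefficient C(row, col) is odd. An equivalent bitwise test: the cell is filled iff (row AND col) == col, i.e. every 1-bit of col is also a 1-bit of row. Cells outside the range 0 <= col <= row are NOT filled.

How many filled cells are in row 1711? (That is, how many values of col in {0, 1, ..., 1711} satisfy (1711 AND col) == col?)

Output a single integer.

1711 in binary = 11010101111
popcount(1711) = number of 1-bits in 11010101111 = 8
A col c satisfies (1711 AND c) == c iff every set bit of c is also set in 1711; each of the 8 set bits of 1711 can independently be on or off in c.
count = 2^8 = 256

Answer: 256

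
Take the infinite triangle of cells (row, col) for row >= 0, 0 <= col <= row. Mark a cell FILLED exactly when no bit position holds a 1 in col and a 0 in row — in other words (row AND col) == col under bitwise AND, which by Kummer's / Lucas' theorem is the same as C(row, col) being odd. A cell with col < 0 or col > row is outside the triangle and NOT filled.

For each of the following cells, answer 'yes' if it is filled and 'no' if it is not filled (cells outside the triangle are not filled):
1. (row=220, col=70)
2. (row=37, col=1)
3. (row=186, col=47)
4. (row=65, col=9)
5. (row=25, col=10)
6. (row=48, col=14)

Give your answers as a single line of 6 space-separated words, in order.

Answer: no yes no no no no

Derivation:
(220,70): row=0b11011100, col=0b1000110, row AND col = 0b1000100 = 68; 68 != 70 -> empty
(37,1): row=0b100101, col=0b1, row AND col = 0b1 = 1; 1 == 1 -> filled
(186,47): row=0b10111010, col=0b101111, row AND col = 0b101010 = 42; 42 != 47 -> empty
(65,9): row=0b1000001, col=0b1001, row AND col = 0b1 = 1; 1 != 9 -> empty
(25,10): row=0b11001, col=0b1010, row AND col = 0b1000 = 8; 8 != 10 -> empty
(48,14): row=0b110000, col=0b1110, row AND col = 0b0 = 0; 0 != 14 -> empty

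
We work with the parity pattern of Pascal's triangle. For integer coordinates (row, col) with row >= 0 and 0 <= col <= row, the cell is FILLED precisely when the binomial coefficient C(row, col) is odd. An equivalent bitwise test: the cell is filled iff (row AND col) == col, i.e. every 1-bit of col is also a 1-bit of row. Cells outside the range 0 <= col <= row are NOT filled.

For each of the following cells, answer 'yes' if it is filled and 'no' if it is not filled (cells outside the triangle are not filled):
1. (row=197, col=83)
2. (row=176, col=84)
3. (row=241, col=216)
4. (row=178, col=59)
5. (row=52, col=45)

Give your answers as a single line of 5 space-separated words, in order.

(197,83): row=0b11000101, col=0b1010011, row AND col = 0b1000001 = 65; 65 != 83 -> empty
(176,84): row=0b10110000, col=0b1010100, row AND col = 0b10000 = 16; 16 != 84 -> empty
(241,216): row=0b11110001, col=0b11011000, row AND col = 0b11010000 = 208; 208 != 216 -> empty
(178,59): row=0b10110010, col=0b111011, row AND col = 0b110010 = 50; 50 != 59 -> empty
(52,45): row=0b110100, col=0b101101, row AND col = 0b100100 = 36; 36 != 45 -> empty

Answer: no no no no no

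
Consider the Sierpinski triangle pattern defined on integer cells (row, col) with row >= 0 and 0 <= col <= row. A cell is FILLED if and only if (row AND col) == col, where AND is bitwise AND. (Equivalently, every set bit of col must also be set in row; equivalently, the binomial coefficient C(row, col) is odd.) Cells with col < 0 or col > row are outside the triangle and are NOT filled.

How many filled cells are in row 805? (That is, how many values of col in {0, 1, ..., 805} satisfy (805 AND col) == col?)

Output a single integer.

805 in binary = 1100100101
popcount(805) = number of 1-bits in 1100100101 = 5
A col c satisfies (805 AND c) == c iff every set bit of c is also set in 805; each of the 5 set bits of 805 can independently be on or off in c.
count = 2^5 = 32

Answer: 32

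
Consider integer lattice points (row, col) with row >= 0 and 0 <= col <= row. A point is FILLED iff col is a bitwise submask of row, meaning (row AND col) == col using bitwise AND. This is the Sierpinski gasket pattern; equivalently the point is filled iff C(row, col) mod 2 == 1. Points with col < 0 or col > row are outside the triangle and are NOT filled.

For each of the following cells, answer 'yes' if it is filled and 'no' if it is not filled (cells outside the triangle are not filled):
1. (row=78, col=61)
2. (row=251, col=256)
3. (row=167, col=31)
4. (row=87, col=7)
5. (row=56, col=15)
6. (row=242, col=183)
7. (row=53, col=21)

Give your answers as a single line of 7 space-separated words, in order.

(78,61): row=0b1001110, col=0b111101, row AND col = 0b1100 = 12; 12 != 61 -> empty
(251,256): col outside [0, 251] -> not filled
(167,31): row=0b10100111, col=0b11111, row AND col = 0b111 = 7; 7 != 31 -> empty
(87,7): row=0b1010111, col=0b111, row AND col = 0b111 = 7; 7 == 7 -> filled
(56,15): row=0b111000, col=0b1111, row AND col = 0b1000 = 8; 8 != 15 -> empty
(242,183): row=0b11110010, col=0b10110111, row AND col = 0b10110010 = 178; 178 != 183 -> empty
(53,21): row=0b110101, col=0b10101, row AND col = 0b10101 = 21; 21 == 21 -> filled

Answer: no no no yes no no yes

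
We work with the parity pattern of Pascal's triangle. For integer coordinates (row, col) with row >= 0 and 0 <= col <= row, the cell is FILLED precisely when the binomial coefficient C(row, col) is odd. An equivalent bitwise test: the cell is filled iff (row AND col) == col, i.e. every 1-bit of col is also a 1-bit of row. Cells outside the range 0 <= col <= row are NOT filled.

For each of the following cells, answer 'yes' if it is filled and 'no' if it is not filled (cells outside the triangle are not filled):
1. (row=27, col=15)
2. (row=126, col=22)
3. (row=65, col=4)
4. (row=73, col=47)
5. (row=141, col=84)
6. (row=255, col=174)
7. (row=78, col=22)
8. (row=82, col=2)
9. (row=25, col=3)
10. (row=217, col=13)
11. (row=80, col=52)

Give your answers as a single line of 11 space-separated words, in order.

(27,15): row=0b11011, col=0b1111, row AND col = 0b1011 = 11; 11 != 15 -> empty
(126,22): row=0b1111110, col=0b10110, row AND col = 0b10110 = 22; 22 == 22 -> filled
(65,4): row=0b1000001, col=0b100, row AND col = 0b0 = 0; 0 != 4 -> empty
(73,47): row=0b1001001, col=0b101111, row AND col = 0b1001 = 9; 9 != 47 -> empty
(141,84): row=0b10001101, col=0b1010100, row AND col = 0b100 = 4; 4 != 84 -> empty
(255,174): row=0b11111111, col=0b10101110, row AND col = 0b10101110 = 174; 174 == 174 -> filled
(78,22): row=0b1001110, col=0b10110, row AND col = 0b110 = 6; 6 != 22 -> empty
(82,2): row=0b1010010, col=0b10, row AND col = 0b10 = 2; 2 == 2 -> filled
(25,3): row=0b11001, col=0b11, row AND col = 0b1 = 1; 1 != 3 -> empty
(217,13): row=0b11011001, col=0b1101, row AND col = 0b1001 = 9; 9 != 13 -> empty
(80,52): row=0b1010000, col=0b110100, row AND col = 0b10000 = 16; 16 != 52 -> empty

Answer: no yes no no no yes no yes no no no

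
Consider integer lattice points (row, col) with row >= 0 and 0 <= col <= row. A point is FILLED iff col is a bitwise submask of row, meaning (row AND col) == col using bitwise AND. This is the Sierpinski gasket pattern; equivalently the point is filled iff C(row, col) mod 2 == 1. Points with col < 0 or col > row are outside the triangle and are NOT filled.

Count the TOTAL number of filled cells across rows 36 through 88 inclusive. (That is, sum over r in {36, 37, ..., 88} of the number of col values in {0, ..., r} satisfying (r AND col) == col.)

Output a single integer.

Answer: 746

Derivation:
r36=100100 pc2: +4 =4
r37=100101 pc3: +8 =12
r38=100110 pc3: +8 =20
r39=100111 pc4: +16 =36
r40=101000 pc2: +4 =40
r41=101001 pc3: +8 =48
r42=101010 pc3: +8 =56
r43=101011 pc4: +16 =72
r44=101100 pc3: +8 =80
r45=101101 pc4: +16 =96
r46=101110 pc4: +16 =112
r47=101111 pc5: +32 =144
r48=110000 pc2: +4 =148
r49=110001 pc3: +8 =156
r50=110010 pc3: +8 =164
r51=110011 pc4: +16 =180
r52=110100 pc3: +8 =188
r53=110101 pc4: +16 =204
r54=110110 pc4: +16 =220
r55=110111 pc5: +32 =252
r56=111000 pc3: +8 =260
r57=111001 pc4: +16 =276
r58=111010 pc4: +16 =292
r59=111011 pc5: +32 =324
r60=111100 pc4: +16 =340
r61=111101 pc5: +32 =372
r62=111110 pc5: +32 =404
r63=111111 pc6: +64 =468
r64=1000000 pc1: +2 =470
r65=1000001 pc2: +4 =474
r66=1000010 pc2: +4 =478
r67=1000011 pc3: +8 =486
r68=1000100 pc2: +4 =490
r69=1000101 pc3: +8 =498
r70=1000110 pc3: +8 =506
r71=1000111 pc4: +16 =522
r72=1001000 pc2: +4 =526
r73=1001001 pc3: +8 =534
r74=1001010 pc3: +8 =542
r75=1001011 pc4: +16 =558
r76=1001100 pc3: +8 =566
r77=1001101 pc4: +16 =582
r78=1001110 pc4: +16 =598
r79=1001111 pc5: +32 =630
r80=1010000 pc2: +4 =634
r81=1010001 pc3: +8 =642
r82=1010010 pc3: +8 =650
r83=1010011 pc4: +16 =666
r84=1010100 pc3: +8 =674
r85=1010101 pc4: +16 =690
r86=1010110 pc4: +16 =706
r87=1010111 pc5: +32 =738
r88=1011000 pc3: +8 =746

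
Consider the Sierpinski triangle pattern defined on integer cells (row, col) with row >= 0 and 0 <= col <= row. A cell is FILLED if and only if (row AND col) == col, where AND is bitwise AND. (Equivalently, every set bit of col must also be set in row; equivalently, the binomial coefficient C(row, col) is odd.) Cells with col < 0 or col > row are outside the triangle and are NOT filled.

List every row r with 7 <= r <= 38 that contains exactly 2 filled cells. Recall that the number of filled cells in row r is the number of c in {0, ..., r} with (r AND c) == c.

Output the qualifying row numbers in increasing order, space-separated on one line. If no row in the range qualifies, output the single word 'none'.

Answer: 8 16 32

Derivation:
Row r has 2^popcount(r) filled cells, so we need popcount(r) = log2(2) = 1.
Scan r = 7..38 and keep those with exactly 1 one-bits:
r=7=111 popcount=3 -> skip
r=8=1000 popcount=1 -> KEEP
r=9=1001 popcount=2 -> skip
r=10=1010 popcount=2 -> skip
r=11=1011 popcount=3 -> skip
r=12=1100 popcount=2 -> skip
r=13=1101 popcount=3 -> skip
r=14=1110 popcount=3 -> skip
r=15=1111 popcount=4 -> skip
r=16=10000 popcount=1 -> KEEP
r=17=10001 popcount=2 -> skip
r=18=10010 popcount=2 -> skip
r=19=10011 popcount=3 -> skip
r=20=10100 popcount=2 -> skip
r=21=10101 popcount=3 -> skip
r=22=10110 popcount=3 -> skip
r=23=10111 popcount=4 -> skip
r=24=11000 popcount=2 -> skip
r=25=11001 popcount=3 -> skip
r=26=11010 popcount=3 -> skip
r=27=11011 popcount=4 -> skip
r=28=11100 popcount=3 -> skip
r=29=11101 popcount=4 -> skip
r=30=11110 popcount=4 -> skip
r=31=11111 popcount=5 -> skip
r=32=100000 popcount=1 -> KEEP
r=33=100001 popcount=2 -> skip
r=34=100010 popcount=2 -> skip
r=35=100011 popcount=3 -> skip
r=36=100100 popcount=2 -> skip
r=37=100101 popcount=3 -> skip
r=38=100110 popcount=3 -> skip
Kept rows: 8 16 32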